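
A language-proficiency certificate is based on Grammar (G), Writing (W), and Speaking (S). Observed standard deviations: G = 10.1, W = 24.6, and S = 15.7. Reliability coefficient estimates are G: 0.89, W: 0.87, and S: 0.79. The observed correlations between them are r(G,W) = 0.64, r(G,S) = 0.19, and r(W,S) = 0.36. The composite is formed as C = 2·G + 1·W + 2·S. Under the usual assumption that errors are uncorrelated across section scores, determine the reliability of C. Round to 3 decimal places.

Var(C) = 2²·10.1² + 24.6² + 2²·15.7² + 2·[2·10.1·24.6·0.64 + 4·10.1·15.7·0.19 + 2·24.6·15.7·0.36] = 1999.16 + 1433.24 = 3432.4.
Under uncorrelated errors the observed covariances equal the true-score covariances, so only the own-variance terms attenuate.
True-score variance = [2²·10.1²·0.89 + 24.6²·0.87 + 2²·15.7²·0.79] + 1433.24 = 1668.55 + 1433.24 = 3101.79.
Reliability = 3101.79 / 3432.4 = 0.904.

0.904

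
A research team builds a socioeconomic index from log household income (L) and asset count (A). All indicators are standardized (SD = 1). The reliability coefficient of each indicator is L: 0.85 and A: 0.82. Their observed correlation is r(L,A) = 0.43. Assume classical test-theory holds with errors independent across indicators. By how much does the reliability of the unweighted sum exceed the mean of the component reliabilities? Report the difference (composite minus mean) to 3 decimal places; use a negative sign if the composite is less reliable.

Var(sum) = 2 + 0.86 = 2.86; true-score variance = 1.67 + 0.86 = 2.53; composite reliability = 0.8846.
Mean component reliability = 0.8350.
Difference = 0.8846 − 0.8350 = 0.050.

0.050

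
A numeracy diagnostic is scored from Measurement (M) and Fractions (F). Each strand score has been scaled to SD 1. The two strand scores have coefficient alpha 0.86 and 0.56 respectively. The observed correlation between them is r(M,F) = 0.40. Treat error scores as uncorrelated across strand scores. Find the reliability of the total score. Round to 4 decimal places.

Var(M+F) = 2 + 2·[0.40] = 2 + 0.8 = 2.8.
Under uncorrelated errors the observed covariances equal the true-score covariances, so only the own-variance terms attenuate.
True-score variance = [0.86 + 0.56] + 0.8 = 1.42 + 0.8 = 2.22.
Reliability = 2.22 / 2.8 = 0.7929.

0.7929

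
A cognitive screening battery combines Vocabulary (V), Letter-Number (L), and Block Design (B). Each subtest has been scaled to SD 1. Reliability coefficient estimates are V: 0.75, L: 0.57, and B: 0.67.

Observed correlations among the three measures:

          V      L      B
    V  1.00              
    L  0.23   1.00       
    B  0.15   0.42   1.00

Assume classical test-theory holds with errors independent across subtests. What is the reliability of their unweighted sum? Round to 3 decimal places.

Var(V+L+B) = 3 + 2·[0.23 + 0.15 + 0.42] = 3 + 1.6 = 4.6.
Because errors are independent across components, Cov(Tᵢ,Tⱼ) = Cov(Xᵢ,Xⱼ); the off-diagonal part of the true-score variance is the same as above.
True-score variance = [0.75 + 0.57 + 0.67] + 1.6 = 1.99 + 1.6 = 3.59.
Reliability = 3.59 / 4.6 = 0.780.

0.780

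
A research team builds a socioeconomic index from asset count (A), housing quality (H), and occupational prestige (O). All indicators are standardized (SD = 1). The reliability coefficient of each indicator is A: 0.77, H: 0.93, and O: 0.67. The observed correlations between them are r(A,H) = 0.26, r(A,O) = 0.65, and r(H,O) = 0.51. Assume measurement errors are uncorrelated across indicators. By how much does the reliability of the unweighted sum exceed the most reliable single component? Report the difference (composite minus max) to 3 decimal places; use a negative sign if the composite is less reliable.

-0.038

Var(sum) = 3 + 2.84 = 5.84; true-score variance = 2.37 + 2.84 = 5.21; composite reliability = 0.8921.
Max component reliability = 0.9300.
Difference = 0.8921 − 0.9300 = -0.038.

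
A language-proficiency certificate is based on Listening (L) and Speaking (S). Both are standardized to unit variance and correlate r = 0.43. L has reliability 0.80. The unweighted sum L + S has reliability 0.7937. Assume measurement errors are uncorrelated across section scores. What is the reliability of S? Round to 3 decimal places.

Var(L+S) = 2 + 2·0.43 = 2.860.
True-score variance = ρ_L + ρ_S + 2·0.43, so 0.7937 = (0.80 + ρ_S + 0.86) / 2.860.
ρ_S = 0.7937·2.860 − 0.80 − 0.86 = 0.610.

0.610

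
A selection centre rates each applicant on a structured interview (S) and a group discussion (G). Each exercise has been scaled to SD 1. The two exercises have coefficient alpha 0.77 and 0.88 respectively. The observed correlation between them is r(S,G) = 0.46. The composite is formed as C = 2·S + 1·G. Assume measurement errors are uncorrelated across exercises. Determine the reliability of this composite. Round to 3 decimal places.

0.848

Var(C) = 2² + 1 + 2·[2·0.46] = 5 + 1.84 = 6.84.
Because errors are independent across components, Cov(Tᵢ,Tⱼ) = Cov(Xᵢ,Xⱼ); the off-diagonal part of the true-score variance is the same as above.
True-score variance = [2²·0.77 + 0.88] + 1.84 = 3.96 + 1.84 = 5.8.
Reliability = 5.8 / 6.84 = 0.848.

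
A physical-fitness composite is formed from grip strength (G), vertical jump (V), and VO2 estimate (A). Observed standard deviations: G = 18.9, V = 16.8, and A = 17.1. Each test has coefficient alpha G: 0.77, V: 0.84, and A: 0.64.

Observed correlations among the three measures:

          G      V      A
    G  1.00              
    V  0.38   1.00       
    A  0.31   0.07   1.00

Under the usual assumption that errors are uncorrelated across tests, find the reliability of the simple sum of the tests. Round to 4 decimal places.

0.8355

Var(G+V+A) = 18.9² + 16.8² + 17.1² + 2·[18.9·16.8·0.38 + 18.9·17.1·0.31 + 16.8·17.1·0.07] = 931.86 + 481.912 = 1413.77.
Because errors are independent across components, Cov(Tᵢ,Tⱼ) = Cov(Xᵢ,Xⱼ); the off-diagonal part of the true-score variance is the same as above.
True-score variance = [18.9²·0.77 + 16.8²·0.84 + 17.1²·0.64] + 481.912 = 699.276 + 481.912 = 1181.19.
Reliability = 1181.19 / 1413.77 = 0.8355.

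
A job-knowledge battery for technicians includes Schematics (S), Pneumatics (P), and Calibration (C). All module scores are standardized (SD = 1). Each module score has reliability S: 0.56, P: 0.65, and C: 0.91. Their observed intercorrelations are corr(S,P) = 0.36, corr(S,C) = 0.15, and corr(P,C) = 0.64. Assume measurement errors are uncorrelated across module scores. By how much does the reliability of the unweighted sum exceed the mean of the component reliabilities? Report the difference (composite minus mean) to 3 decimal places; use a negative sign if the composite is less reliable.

0.127

Var(sum) = 3 + 2.3 = 5.3; true-score variance = 2.12 + 2.3 = 4.42; composite reliability = 0.8340.
Mean component reliability = 0.7067.
Difference = 0.8340 − 0.7067 = 0.127.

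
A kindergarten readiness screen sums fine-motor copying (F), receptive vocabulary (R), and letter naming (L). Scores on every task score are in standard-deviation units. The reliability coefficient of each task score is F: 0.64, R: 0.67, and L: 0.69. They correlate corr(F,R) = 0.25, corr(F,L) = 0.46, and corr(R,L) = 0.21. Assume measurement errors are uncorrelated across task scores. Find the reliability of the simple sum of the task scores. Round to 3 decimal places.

Var(F+R+L) = 3 + 2·[0.25 + 0.46 + 0.21] = 3 + 1.84 = 4.84.
With uncorrelated errors the cross-covariances are all true-score covariance, so they carry over unchanged; only the diagonal terms shrink to ρᵢσᵢ².
True-score variance = [0.64 + 0.67 + 0.69] + 1.84 = 2 + 1.84 = 3.84.
Reliability = 3.84 / 4.84 = 0.793.

0.793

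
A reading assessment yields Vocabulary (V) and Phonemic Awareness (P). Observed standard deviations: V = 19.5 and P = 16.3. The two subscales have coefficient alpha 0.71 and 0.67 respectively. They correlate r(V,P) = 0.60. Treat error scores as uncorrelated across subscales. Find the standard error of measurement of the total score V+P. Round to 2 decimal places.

14.07

Var(total) = 645.94 + 381.42 = 1027.36.
True-score variance = 447.99 + 381.42 = 829.41, so reliability = 0.8073.
Error variance = 1027.36 − 829.41 = 197.95; SEM = √197.95 = 14.07.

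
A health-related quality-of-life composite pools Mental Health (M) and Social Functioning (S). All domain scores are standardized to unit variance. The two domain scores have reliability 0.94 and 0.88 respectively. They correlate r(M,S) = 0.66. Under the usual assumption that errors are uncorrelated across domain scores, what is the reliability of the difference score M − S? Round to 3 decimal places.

Var(M−S) = 1 + 1 − 2·0.66 = 2 − 1.32 = 0.68.
Under uncorrelated errors the observed covariances equal the true-score covariances, so only the own-variance terms attenuate.
True-score variance = [0.94 + 0.88] − 1.32 = 1.82 − 1.32 = 0.5.
Reliability = 0.5 / 0.68 = 0.735.

0.735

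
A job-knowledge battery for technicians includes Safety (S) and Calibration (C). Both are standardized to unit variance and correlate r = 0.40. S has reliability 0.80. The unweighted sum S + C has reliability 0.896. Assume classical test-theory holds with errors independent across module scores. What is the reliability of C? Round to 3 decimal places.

Var(S+C) = 2 + 2·0.40 = 2.800.
True-score variance = ρ_S + ρ_C + 2·0.40, so 0.896 = (0.80 + ρ_C + 0.80) / 2.800.
ρ_C = 0.896·2.800 − 0.80 − 0.80 = 0.909.

0.909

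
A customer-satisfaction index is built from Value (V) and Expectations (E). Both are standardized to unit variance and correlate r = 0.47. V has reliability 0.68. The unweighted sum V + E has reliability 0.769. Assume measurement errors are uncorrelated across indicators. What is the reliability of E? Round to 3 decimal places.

Var(V+E) = 2 + 2·0.47 = 2.940.
True-score variance = ρ_V + ρ_E + 2·0.47, so 0.769 = (0.68 + ρ_E + 0.94) / 2.940.
ρ_E = 0.769·2.940 − 0.68 − 0.94 = 0.641.

0.641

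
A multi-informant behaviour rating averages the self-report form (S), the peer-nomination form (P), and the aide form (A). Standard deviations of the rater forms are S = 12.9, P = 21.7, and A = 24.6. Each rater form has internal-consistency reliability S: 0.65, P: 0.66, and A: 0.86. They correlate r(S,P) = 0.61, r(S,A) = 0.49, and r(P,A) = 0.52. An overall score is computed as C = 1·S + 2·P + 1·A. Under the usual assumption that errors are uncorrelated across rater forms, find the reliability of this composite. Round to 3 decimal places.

Var(C) = 12.9² + 2²·21.7² + 24.6² + 2·[2·12.9·21.7·0.61 + 12.9·24.6·0.49 + 2·21.7·24.6·0.52] = 2655.13 + 2104.37 = 4759.5.
Under uncorrelated errors the observed covariances equal the true-score covariances, so only the own-variance terms attenuate.
True-score variance = [12.9²·0.65 + 2²·21.7²·0.66 + 24.6²·0.86] + 2104.37 = 1871.75 + 2104.37 = 3976.12.
Reliability = 3976.12 / 4759.5 = 0.835.

0.835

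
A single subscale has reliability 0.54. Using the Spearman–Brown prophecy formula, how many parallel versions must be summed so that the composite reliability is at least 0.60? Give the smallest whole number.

k ≥ ρ*(1−ρ₁)/(ρ₁(1−ρ*)) = 0.60·0.46 / (0.54·0.40) = 1.278.
Smallest integer k = 2.

2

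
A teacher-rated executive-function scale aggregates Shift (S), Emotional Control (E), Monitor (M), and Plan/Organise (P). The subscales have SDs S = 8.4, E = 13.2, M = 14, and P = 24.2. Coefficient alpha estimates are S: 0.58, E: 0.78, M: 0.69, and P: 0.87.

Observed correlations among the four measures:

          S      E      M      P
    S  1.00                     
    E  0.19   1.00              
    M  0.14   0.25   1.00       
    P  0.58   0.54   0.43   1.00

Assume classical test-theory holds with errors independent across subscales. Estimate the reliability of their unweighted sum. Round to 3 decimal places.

0.901

Var(S+E+M+P) = 8.4² + 13.2² + 14² + 24.2² + 2·[8.4·13.2·0.19 + 8.4·14·0.14 + 8.4·24.2·0.58 + 13.2·14·0.25 + 13.2·24.2·0.54 + 14·24.2·0.43] = 1026.44 + 1039.63 = 2066.07.
Under uncorrelated errors the observed covariances equal the true-score covariances, so only the own-variance terms attenuate.
True-score variance = [8.4²·0.58 + 13.2²·0.78 + 14²·0.69 + 24.2²·0.87] + 1039.63 = 821.579 + 1039.63 = 1861.21.
Reliability = 1861.21 / 2066.07 = 0.901.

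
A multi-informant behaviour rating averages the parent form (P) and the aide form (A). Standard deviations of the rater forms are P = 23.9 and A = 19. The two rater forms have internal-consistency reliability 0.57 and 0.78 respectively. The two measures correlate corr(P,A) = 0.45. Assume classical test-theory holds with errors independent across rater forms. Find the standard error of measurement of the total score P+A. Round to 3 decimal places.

Var(total) = 932.21 + 408.69 = 1340.9.
True-score variance = 607.17 + 408.69 = 1015.86, so reliability = 0.7576.
Error variance = 1340.9 − 1015.86 = 325.04; SEM = √325.04 = 18.029.

18.029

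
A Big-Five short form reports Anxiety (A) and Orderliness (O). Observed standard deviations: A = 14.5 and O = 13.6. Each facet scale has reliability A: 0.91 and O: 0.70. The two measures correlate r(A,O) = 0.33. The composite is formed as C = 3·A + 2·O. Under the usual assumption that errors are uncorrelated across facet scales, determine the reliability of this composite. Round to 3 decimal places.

Var(C) = 3²·14.5² + 2²·13.6² + 2·[6·14.5·13.6·0.33] = 2632.09 + 780.912 = 3413.
With uncorrelated errors the cross-covariances are all true-score covariance, so they carry over unchanged; only the diagonal terms shrink to ρᵢσᵢ².
True-score variance = [3²·14.5²·0.91 + 2²·13.6²·0.70] + 780.912 = 2239.84 + 780.912 = 3020.75.
Reliability = 3020.75 / 3413 = 0.885.

0.885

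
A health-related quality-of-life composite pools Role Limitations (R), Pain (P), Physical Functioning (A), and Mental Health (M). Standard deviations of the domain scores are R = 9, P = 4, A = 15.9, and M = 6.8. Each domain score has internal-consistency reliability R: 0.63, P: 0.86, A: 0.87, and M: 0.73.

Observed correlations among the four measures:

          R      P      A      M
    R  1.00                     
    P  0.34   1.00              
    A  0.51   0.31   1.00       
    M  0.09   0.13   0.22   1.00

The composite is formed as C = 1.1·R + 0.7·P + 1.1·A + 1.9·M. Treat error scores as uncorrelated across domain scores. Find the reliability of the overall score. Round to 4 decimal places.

0.8695

Var(C) = 1.1²·9² + 0.7²·4² + 1.1²·15.9² + 1.9²·6.8² + 2·[0.77·9·4·0.34 + 1.21·9·15.9·0.51 + 2.09·9·6.8·0.09 + 0.77·4·15.9·0.31 + 1.33·4·6.8·0.13 + 2.09·15.9·6.8·0.22] = 578.677 + 357.683 = 936.359.
Because errors are independent across components, Cov(Tᵢ,Tⱼ) = Cov(Xᵢ,Xⱼ); the off-diagonal part of the true-score variance is the same as above.
True-score variance = [1.1²·9²·0.63 + 0.7²·4²·0.86 + 1.1²·15.9²·0.87 + 1.9²·6.8²·0.73] + 357.683 = 456.478 + 357.683 = 814.161.
Reliability = 814.161 / 936.359 = 0.8695.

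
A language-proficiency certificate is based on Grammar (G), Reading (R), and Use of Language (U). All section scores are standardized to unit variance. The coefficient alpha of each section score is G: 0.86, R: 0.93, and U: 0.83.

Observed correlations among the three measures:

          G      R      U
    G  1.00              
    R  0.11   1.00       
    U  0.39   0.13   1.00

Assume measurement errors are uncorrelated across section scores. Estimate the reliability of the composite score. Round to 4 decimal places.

Var(G+R+U) = 3 + 2·[0.11 + 0.39 + 0.13] = 3 + 1.26 = 4.26.
Under uncorrelated errors the observed covariances equal the true-score covariances, so only the own-variance terms attenuate.
True-score variance = [0.86 + 0.93 + 0.83] + 1.26 = 2.62 + 1.26 = 3.88.
Reliability = 3.88 / 4.26 = 0.9108.

0.9108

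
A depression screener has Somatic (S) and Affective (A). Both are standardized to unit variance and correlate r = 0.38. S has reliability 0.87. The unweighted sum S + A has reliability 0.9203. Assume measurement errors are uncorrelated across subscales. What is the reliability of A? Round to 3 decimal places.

Var(S+A) = 2 + 2·0.38 = 2.760.
True-score variance = ρ_S + ρ_A + 2·0.38, so 0.9203 = (0.87 + ρ_A + 0.76) / 2.760.
ρ_A = 0.9203·2.760 − 0.87 − 0.76 = 0.910.

0.910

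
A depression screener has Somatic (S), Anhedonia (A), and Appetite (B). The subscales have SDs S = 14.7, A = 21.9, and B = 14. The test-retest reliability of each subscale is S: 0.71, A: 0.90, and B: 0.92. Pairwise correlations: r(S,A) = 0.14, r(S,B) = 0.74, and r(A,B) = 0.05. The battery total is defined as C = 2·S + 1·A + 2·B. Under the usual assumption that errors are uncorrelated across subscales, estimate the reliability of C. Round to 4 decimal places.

Var(C) = 2²·14.7² + 21.9² + 2²·14² + 2·[2·14.7·21.9·0.14 + 4·14.7·14·0.74 + 2·21.9·14·0.05] = 2127.97 + 1459.94 = 3587.91.
Because errors are independent across components, Cov(Tᵢ,Tⱼ) = Cov(Xᵢ,Xⱼ); the off-diagonal part of the true-score variance is the same as above.
True-score variance = [2²·14.7²·0.71 + 21.9²·0.90 + 2²·14²·0.92] + 1459.94 = 1766.62 + 1459.94 = 3226.56.
Reliability = 3226.56 / 3587.91 = 0.8993.

0.8993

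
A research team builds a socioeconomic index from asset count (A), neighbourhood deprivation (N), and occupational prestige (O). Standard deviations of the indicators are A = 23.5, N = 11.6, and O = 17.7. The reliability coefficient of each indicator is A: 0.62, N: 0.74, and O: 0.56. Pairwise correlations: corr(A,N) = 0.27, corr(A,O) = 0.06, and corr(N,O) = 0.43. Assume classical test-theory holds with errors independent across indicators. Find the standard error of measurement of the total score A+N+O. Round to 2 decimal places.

19.56

Var(total) = 1000.1 + 373.693 = 1373.79.
True-score variance = 617.412 + 373.693 = 991.105, so reliability = 0.7214.
Error variance = 1373.79 − 991.105 = 382.688; SEM = √382.688 = 19.56.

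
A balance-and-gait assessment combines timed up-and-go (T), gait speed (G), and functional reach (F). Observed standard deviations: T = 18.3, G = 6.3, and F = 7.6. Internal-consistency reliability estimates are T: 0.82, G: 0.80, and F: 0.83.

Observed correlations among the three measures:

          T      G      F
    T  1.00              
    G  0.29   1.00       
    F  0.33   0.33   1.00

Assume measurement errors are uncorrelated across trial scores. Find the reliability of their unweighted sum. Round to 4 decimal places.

0.8747

Var(T+G+F) = 18.3² + 6.3² + 7.6² + 2·[18.3·6.3·0.29 + 18.3·7.6·0.33 + 6.3·7.6·0.33] = 432.34 + 190.262 = 622.602.
Under uncorrelated errors the observed covariances equal the true-score covariances, so only the own-variance terms attenuate.
True-score variance = [18.3²·0.82 + 6.3²·0.80 + 7.6²·0.83] + 190.262 = 354.303 + 190.262 = 544.564.
Reliability = 544.564 / 622.602 = 0.8747.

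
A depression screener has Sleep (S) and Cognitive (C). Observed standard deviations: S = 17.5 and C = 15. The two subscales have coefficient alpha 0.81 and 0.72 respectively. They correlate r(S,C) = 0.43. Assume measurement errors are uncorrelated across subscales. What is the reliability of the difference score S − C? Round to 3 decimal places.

Var(S−C) = 17.5² + 15² − 2·17.5·15·0.43 = 531.25 − 225.75 = 305.5.
Under uncorrelated errors the observed covariances equal the true-score covariances, so only the own-variance terms attenuate.
True-score variance = [17.5²·0.81 + 15²·0.72] − 225.75 = 410.062 − 225.75 = 184.312.
Reliability = 184.312 / 305.5 = 0.603.

0.603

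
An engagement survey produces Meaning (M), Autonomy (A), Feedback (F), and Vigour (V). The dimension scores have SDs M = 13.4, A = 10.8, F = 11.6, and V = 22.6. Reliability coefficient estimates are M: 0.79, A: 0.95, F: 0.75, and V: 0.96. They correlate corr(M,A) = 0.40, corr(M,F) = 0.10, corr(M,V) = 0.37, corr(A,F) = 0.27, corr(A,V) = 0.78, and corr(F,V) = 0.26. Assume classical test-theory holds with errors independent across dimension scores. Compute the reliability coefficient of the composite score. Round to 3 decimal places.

0.949

Var(M+A+F+V) = 13.4² + 10.8² + 11.6² + 22.6² + 2·[13.4·10.8·0.40 + 13.4·11.6·0.10 + 13.4·22.6·0.37 + 10.8·11.6·0.27 + 10.8·22.6·0.78 + 11.6·22.6·0.26] = 941.52 + 955.705 = 1897.22.
Because errors are independent across components, Cov(Tᵢ,Tⱼ) = Cov(Xᵢ,Xⱼ); the off-diagonal part of the true-score variance is the same as above.
True-score variance = [13.4²·0.79 + 10.8²·0.95 + 11.6²·0.75 + 22.6²·0.96] + 955.705 = 843.91 + 955.705 = 1799.61.
Reliability = 1799.61 / 1897.22 = 0.949.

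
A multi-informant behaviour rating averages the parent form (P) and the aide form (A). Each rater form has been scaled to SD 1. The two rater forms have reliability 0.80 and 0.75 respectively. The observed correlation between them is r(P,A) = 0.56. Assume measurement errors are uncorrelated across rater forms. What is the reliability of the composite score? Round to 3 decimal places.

0.856

Var(P+A) = 2 + 2·[0.56] = 2 + 1.12 = 3.12.
Because errors are independent across components, Cov(Tᵢ,Tⱼ) = Cov(Xᵢ,Xⱼ); the off-diagonal part of the true-score variance is the same as above.
True-score variance = [0.80 + 0.75] + 1.12 = 1.55 + 1.12 = 2.67.
Reliability = 2.67 / 3.12 = 0.856.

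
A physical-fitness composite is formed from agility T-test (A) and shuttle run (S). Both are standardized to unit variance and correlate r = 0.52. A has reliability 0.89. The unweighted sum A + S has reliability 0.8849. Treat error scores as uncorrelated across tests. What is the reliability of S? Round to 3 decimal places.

0.760

Var(A+S) = 2 + 2·0.52 = 3.040.
True-score variance = ρ_A + ρ_S + 2·0.52, so 0.8849 = (0.89 + ρ_S + 1.04) / 3.040.
ρ_S = 0.8849·3.040 − 0.89 − 1.04 = 0.760.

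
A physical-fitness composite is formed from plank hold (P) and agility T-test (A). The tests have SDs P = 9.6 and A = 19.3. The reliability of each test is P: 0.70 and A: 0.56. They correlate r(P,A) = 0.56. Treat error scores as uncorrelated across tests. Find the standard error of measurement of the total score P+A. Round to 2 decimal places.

Var(total) = 464.65 + 207.514 = 672.164.
True-score variance = 273.106 + 207.514 = 480.62, so reliability = 0.7150.
Error variance = 672.164 − 480.62 = 191.544; SEM = √191.544 = 13.84.

13.84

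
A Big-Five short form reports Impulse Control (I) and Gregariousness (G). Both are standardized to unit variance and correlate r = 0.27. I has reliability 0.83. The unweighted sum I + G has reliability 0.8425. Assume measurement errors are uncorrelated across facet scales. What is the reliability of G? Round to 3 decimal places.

Var(I+G) = 2 + 2·0.27 = 2.540.
True-score variance = ρ_I + ρ_G + 2·0.27, so 0.8425 = (0.83 + ρ_G + 0.54) / 2.540.
ρ_G = 0.8425·2.540 − 0.83 − 0.54 = 0.770.

0.770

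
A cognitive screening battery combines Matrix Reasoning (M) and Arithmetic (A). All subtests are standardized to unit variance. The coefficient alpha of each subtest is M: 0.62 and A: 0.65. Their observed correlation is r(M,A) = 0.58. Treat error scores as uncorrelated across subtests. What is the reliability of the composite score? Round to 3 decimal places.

0.769

Var(M+A) = 2 + 2·[0.58] = 2 + 1.16 = 3.16.
With uncorrelated errors the cross-covariances are all true-score covariance, so they carry over unchanged; only the diagonal terms shrink to ρᵢσᵢ².
True-score variance = [0.62 + 0.65] + 1.16 = 1.27 + 1.16 = 2.43.
Reliability = 2.43 / 3.16 = 0.769.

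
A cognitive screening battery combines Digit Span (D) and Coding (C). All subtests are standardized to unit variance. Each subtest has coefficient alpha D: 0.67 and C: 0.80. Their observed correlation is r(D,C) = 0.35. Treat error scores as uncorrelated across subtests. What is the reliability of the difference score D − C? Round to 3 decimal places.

0.592

Var(D−C) = 1 + 1 − 2·0.35 = 2 − 0.7 = 1.3.
Because errors are independent across components, Cov(Tᵢ,Tⱼ) = Cov(Xᵢ,Xⱼ); the off-diagonal part of the true-score variance is the same as above.
True-score variance = [0.67 + 0.80] − 0.7 = 1.47 − 0.7 = 0.77.
Reliability = 0.77 / 1.3 = 0.592.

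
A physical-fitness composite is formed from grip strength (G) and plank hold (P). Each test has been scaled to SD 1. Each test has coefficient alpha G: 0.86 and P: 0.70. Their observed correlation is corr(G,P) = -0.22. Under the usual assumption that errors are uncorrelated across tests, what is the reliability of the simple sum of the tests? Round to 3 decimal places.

0.718

Var(G+P) = 2 + 2·[(-0.22)] = 2 − 0.44 = 1.56.
Under uncorrelated errors the observed covariances equal the true-score covariances, so only the own-variance terms attenuate.
True-score variance = [0.86 + 0.70] − 0.44 = 1.56 − 0.44 = 1.12.
Reliability = 1.12 / 1.56 = 0.718.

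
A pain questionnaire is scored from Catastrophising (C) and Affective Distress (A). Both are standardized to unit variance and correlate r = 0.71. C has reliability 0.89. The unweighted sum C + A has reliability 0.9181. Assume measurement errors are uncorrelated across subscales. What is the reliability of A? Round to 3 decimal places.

Var(C+A) = 2 + 2·0.71 = 3.420.
True-score variance = ρ_C + ρ_A + 2·0.71, so 0.9181 = (0.89 + ρ_A + 1.42) / 3.420.
ρ_A = 0.9181·3.420 − 0.89 − 1.42 = 0.830.

0.830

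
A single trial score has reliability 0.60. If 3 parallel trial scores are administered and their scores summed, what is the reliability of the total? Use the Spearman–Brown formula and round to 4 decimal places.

ρ_k = kρ / (1 + (k−1)ρ) = 3·0.60 / (1 + 2·0.60) = 1.800 / 2.200 = 0.8182.

0.8182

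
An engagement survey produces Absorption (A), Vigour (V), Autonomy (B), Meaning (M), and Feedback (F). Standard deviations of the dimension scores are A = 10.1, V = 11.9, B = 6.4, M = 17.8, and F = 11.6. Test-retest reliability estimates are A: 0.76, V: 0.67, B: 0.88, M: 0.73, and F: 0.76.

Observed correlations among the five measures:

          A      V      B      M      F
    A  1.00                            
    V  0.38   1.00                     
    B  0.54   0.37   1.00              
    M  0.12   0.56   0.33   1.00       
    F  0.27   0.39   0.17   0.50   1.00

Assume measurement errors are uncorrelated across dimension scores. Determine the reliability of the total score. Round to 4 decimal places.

Var(A+V+B+M+F) = 10.1² + 11.9² + 6.4² + 17.8² + 11.6² + 2·[10.1·11.9·0.38 + 10.1·6.4·0.54 + 10.1·17.8·0.12 + 10.1·11.6·0.27 + 11.9·6.4·0.37 + 11.9·17.8·0.56 + 11.9·11.6·0.39 + 6.4·17.8·0.33 + 6.4·11.6·0.17 + 17.8·11.6·0.50] = 735.98 + 975.746 = 1711.73.
With uncorrelated errors the cross-covariances are all true-score covariance, so they carry over unchanged; only the diagonal terms shrink to ρᵢσᵢ².
True-score variance = [10.1²·0.76 + 11.9²·0.67 + 6.4²·0.88 + 17.8²·0.73 + 11.6²·0.76] + 975.746 = 542.01 + 975.746 = 1517.76.
Reliability = 1517.76 / 1711.73 = 0.8867.

0.8867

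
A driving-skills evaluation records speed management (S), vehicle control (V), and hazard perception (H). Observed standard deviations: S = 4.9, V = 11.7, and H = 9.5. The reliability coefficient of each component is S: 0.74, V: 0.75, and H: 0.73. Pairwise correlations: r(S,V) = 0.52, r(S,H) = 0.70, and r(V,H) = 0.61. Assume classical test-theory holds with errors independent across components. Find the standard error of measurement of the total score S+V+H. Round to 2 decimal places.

Var(total) = 251.15 + 260.396 = 511.546.
True-score variance = 186.317 + 260.396 = 446.714, so reliability = 0.8733.
Error variance = 511.546 − 446.714 = 64.8326; SEM = √64.8326 = 8.05.

8.05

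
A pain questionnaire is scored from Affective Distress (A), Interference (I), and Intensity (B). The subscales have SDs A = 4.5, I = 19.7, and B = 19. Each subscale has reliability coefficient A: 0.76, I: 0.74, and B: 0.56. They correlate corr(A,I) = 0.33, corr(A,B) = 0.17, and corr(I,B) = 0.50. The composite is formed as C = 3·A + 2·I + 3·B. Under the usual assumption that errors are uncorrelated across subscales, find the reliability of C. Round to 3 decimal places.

Var(C) = 3²·4.5² + 2²·19.7² + 3²·19² + 2·[6·4.5·19.7·0.33 + 9·4.5·19·0.17 + 6·19.7·19·0.50] = 4983.61 + 2858.48 = 7842.09.
With uncorrelated errors the cross-covariances are all true-score covariance, so they carry over unchanged; only the diagonal terms shrink to ρᵢσᵢ².
True-score variance = [3²·4.5²·0.76 + 2²·19.7²·0.74 + 3²·19²·0.56] + 2858.48 = 3106.7 + 2858.48 = 5965.18.
Reliability = 5965.18 / 7842.09 = 0.761.

0.761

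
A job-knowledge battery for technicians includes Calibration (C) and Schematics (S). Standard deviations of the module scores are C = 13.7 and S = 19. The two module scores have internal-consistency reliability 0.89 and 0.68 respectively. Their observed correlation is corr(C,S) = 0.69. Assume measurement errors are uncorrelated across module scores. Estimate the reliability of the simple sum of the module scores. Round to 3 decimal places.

Var(C+S) = 13.7² + 19² + 2·[13.7·19·0.69] = 548.69 + 359.214 = 907.904.
Because errors are independent across components, Cov(Tᵢ,Tⱼ) = Cov(Xᵢ,Xⱼ); the off-diagonal part of the true-score variance is the same as above.
True-score variance = [13.7²·0.89 + 19²·0.68] + 359.214 = 412.524 + 359.214 = 771.738.
Reliability = 771.738 / 907.904 = 0.850.

0.850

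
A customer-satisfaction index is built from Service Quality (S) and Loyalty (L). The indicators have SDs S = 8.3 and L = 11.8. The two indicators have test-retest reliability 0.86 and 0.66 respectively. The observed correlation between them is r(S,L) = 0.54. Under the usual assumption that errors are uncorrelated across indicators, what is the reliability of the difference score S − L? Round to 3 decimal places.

Var(S−L) = 8.3² + 11.8² − 2·8.3·11.8·0.54 = 208.13 − 105.775 = 102.355.
With uncorrelated errors the cross-covariances are all true-score covariance, so they carry over unchanged; only the diagonal terms shrink to ρᵢσᵢ².
True-score variance = [8.3²·0.86 + 11.8²·0.66] − 105.775 = 151.144 − 105.775 = 45.3686.
Reliability = 45.3686 / 102.355 = 0.443.

0.443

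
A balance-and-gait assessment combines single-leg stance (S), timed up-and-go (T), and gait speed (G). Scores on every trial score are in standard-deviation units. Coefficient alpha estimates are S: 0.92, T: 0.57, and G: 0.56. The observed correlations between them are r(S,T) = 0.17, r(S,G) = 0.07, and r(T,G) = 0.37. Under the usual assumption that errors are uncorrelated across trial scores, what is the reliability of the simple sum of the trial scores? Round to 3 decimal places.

0.775

Var(S+T+G) = 3 + 2·[0.17 + 0.07 + 0.37] = 3 + 1.22 = 4.22.
With uncorrelated errors the cross-covariances are all true-score covariance, so they carry over unchanged; only the diagonal terms shrink to ρᵢσᵢ².
True-score variance = [0.92 + 0.57 + 0.56] + 1.22 = 2.05 + 1.22 = 3.27.
Reliability = 3.27 / 4.22 = 0.775.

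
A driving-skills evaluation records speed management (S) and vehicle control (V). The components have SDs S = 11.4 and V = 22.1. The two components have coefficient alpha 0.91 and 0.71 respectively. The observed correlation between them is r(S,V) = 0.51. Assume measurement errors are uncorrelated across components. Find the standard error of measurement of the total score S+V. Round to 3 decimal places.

Var(total) = 618.37 + 256.979 = 875.349.
True-score variance = 465.035 + 256.979 = 722.014, so reliability = 0.8248.
Error variance = 875.349 − 722.014 = 153.335; SEM = √153.335 = 12.383.

12.383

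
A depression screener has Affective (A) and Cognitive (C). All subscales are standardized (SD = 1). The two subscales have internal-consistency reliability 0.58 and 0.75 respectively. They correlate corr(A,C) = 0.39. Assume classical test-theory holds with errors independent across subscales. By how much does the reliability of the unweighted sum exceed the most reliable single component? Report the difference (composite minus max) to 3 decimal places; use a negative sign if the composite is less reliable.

Var(sum) = 2 + 0.78 = 2.78; true-score variance = 1.33 + 0.78 = 2.11; composite reliability = 0.7590.
Max component reliability = 0.7500.
Difference = 0.7590 − 0.7500 = 0.009.

0.009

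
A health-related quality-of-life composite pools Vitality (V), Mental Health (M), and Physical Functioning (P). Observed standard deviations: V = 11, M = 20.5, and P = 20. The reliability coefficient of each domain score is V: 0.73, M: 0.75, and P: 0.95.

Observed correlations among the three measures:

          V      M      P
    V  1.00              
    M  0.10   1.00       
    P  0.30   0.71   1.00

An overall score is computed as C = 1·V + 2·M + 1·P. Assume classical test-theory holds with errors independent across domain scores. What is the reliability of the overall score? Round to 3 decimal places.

0.868

Var(C) = 11² + 2²·20.5² + 20² + 2·[2·11·20.5·0.10 + 11·20·0.30 + 2·20.5·20·0.71] = 2202 + 1386.6 = 3588.6.
Because errors are independent across components, Cov(Tᵢ,Tⱼ) = Cov(Xᵢ,Xⱼ); the off-diagonal part of the true-score variance is the same as above.
True-score variance = [11²·0.73 + 2²·20.5²·0.75 + 20²·0.95] + 1386.6 = 1729.08 + 1386.6 = 3115.68.
Reliability = 3115.68 / 3588.6 = 0.868.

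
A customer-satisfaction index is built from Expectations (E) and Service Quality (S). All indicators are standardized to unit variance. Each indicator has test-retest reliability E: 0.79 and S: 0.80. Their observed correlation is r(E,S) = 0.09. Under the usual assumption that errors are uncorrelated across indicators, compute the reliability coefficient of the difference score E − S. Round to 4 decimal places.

Var(E−S) = 1 + 1 − 2·0.09 = 2 − 0.18 = 1.82.
Under uncorrelated errors the observed covariances equal the true-score covariances, so only the own-variance terms attenuate.
True-score variance = [0.79 + 0.80] − 0.18 = 1.59 − 0.18 = 1.41.
Reliability = 1.41 / 1.82 = 0.7747.

0.7747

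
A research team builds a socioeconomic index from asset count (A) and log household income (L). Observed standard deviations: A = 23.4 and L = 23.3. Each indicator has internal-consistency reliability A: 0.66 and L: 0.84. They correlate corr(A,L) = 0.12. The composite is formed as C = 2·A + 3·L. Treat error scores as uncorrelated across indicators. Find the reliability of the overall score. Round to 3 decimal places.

Var(C) = 2²·23.4² + 3²·23.3² + 2·[6·23.4·23.3·0.12] = 7076.25 + 785.117 = 7861.37.
Because errors are independent across components, Cov(Tᵢ,Tⱼ) = Cov(Xᵢ,Xⱼ); the off-diagonal part of the true-score variance is the same as above.
True-score variance = [2²·23.4²·0.66 + 3²·23.3²·0.84] + 785.117 = 5549.81 + 785.117 = 6334.92.
Reliability = 6334.92 / 7861.37 = 0.806.

0.806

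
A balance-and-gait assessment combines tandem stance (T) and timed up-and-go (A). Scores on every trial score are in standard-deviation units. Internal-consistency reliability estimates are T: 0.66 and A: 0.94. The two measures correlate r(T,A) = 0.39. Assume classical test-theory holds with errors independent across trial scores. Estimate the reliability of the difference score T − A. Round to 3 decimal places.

Var(T−A) = 1 + 1 − 2·0.39 = 2 − 0.78 = 1.22.
Under uncorrelated errors the observed covariances equal the true-score covariances, so only the own-variance terms attenuate.
True-score variance = [0.66 + 0.94] − 0.78 = 1.6 − 0.78 = 0.82.
Reliability = 0.82 / 1.22 = 0.672.

0.672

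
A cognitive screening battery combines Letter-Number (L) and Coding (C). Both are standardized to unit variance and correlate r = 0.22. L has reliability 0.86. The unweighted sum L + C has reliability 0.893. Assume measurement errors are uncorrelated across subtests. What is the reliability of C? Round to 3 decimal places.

0.879

Var(L+C) = 2 + 2·0.22 = 2.440.
True-score variance = ρ_L + ρ_C + 2·0.22, so 0.893 = (0.86 + ρ_C + 0.44) / 2.440.
ρ_C = 0.893·2.440 − 0.86 − 0.44 = 0.879.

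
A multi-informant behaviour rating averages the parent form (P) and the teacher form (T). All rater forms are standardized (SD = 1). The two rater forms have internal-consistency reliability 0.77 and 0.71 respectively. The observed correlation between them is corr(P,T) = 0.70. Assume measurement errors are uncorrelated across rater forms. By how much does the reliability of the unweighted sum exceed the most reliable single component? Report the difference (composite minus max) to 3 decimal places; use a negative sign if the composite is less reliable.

0.077

Var(sum) = 2 + 1.4 = 3.4; true-score variance = 1.48 + 1.4 = 2.88; composite reliability = 0.8471.
Max component reliability = 0.7700.
Difference = 0.8471 − 0.7700 = 0.077.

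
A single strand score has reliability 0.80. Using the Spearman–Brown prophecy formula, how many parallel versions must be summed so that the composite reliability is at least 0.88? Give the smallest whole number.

2

k ≥ ρ*(1−ρ₁)/(ρ₁(1−ρ*)) = 0.88·0.20 / (0.80·0.12) = 1.833.
Smallest integer k = 2.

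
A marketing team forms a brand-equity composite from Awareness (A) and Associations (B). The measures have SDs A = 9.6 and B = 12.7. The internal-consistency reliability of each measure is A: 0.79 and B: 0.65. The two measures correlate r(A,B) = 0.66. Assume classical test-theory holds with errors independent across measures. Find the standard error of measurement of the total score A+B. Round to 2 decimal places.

Var(total) = 253.45 + 160.934 = 414.384.
True-score variance = 177.645 + 160.934 = 338.579, so reliability = 0.8171.
Error variance = 414.384 − 338.579 = 75.8051; SEM = √75.8051 = 8.71.

8.71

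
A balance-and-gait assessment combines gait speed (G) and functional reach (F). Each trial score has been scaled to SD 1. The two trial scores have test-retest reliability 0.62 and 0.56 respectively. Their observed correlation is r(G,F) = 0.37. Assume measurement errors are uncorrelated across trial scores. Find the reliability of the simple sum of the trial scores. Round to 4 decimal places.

0.7007

Var(G+F) = 2 + 2·[0.37] = 2 + 0.74 = 2.74.
Under uncorrelated errors the observed covariances equal the true-score covariances, so only the own-variance terms attenuate.
True-score variance = [0.62 + 0.56] + 0.74 = 1.18 + 0.74 = 1.92.
Reliability = 1.92 / 2.74 = 0.7007.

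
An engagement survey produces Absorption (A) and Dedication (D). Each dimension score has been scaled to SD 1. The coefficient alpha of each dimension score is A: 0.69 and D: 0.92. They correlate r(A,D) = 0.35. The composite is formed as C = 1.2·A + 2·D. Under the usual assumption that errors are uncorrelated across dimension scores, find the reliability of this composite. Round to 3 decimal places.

0.892

Var(C) = 1.2² + 2² + 2·[2.4·0.35] = 5.44 + 1.68 = 7.12.
With uncorrelated errors the cross-covariances are all true-score covariance, so they carry over unchanged; only the diagonal terms shrink to ρᵢσᵢ².
True-score variance = [1.2²·0.69 + 2²·0.92] + 1.68 = 4.6736 + 1.68 = 6.3536.
Reliability = 6.3536 / 7.12 = 0.892.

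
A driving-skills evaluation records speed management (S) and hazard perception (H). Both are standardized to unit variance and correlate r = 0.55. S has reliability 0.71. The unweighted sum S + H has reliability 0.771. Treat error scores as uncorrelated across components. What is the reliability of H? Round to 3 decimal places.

Var(S+H) = 2 + 2·0.55 = 3.100.
True-score variance = ρ_S + ρ_H + 2·0.55, so 0.771 = (0.71 + ρ_H + 1.10) / 3.100.
ρ_H = 0.771·3.100 − 0.71 − 1.10 = 0.580.

0.580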